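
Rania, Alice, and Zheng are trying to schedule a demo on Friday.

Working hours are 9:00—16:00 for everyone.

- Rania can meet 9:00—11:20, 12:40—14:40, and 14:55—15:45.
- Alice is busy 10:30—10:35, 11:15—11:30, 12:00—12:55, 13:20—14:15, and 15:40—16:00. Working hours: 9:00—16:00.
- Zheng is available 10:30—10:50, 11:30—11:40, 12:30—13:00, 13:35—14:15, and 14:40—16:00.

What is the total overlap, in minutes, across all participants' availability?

65 minutes

Alice free within 09:00–16:00: 09:00–10:30, 10:35–11:15, 11:30–12:00, 12:55–13:20, 14:15–15:40.
Rania ∩ Alice: 09:00–10:30, 10:35–11:15, 12:55–13:20, 14:15–14:40, 14:55–15:40.
Rania ∩ Alice ∩ Zheng: 10:35–10:50, 12:55–13:00, 14:55–15:40.
Total common minutes: 15 + 5 + 45 = 65.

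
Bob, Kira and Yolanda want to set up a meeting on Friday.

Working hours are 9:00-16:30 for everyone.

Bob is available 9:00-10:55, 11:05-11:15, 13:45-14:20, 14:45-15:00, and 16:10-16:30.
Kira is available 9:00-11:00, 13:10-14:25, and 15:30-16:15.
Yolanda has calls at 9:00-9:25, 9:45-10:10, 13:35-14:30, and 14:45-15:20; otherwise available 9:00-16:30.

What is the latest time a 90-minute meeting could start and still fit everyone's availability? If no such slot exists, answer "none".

Yolanda free within 09:00–16:30: 09:25–09:45, 10:10–13:35, 14:30–14:45, 15:20–16:30.
Bob ∩ Kira: 09:00–10:55, 13:45–14:20, 16:10–16:15.
Bob ∩ Kira ∩ Yolanda: 09:25–09:45, 10:10–10:55, 16:10–16:15.
Windows ≥ 90 min: (none).

none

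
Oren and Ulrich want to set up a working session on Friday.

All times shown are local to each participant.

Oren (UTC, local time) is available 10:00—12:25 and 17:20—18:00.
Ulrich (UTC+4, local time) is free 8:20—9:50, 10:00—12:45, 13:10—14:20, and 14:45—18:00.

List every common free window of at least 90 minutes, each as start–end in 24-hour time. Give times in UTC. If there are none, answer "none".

10:45–12:25

Oren → UTC: 10:00–12:25, 17:20–18:00.
Ulrich → UTC: 04:20–05:50, 06:00–08:45, 09:10–10:20, 10:45–14:00.
Oren ∩ Ulrich: 10:00–10:20, 10:45–12:25.
Windows ≥ 90 min: 10:45–12:25.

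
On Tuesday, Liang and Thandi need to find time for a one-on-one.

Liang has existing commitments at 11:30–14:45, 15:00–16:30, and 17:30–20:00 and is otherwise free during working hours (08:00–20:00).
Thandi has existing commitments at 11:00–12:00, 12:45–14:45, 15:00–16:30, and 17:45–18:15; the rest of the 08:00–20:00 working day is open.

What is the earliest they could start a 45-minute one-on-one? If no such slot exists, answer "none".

Liang free within 08:00–20:00: 08:00–11:30, 14:45–15:00, 16:30–17:30.
Thandi free within 08:00–20:00: 08:00–11:00, 12:00–12:45, 14:45–15:00, 16:30–17:45, 18:15–20:00.
Liang ∩ Thandi: 08:00–11:00, 14:45–15:00, 16:30–17:30.
Windows ≥ 45 min: 08:00–11:00, 16:30–17:30.
Earliest such window starts at 08:00.

08:00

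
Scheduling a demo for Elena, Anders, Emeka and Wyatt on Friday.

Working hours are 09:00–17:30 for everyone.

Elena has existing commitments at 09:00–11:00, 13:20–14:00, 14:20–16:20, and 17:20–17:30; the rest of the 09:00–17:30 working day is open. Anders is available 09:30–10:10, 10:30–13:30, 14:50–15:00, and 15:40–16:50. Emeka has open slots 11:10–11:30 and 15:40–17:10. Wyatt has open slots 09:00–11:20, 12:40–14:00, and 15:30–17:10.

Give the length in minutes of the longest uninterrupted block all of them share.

30 minutes

Elena free within 09:00–17:30: 11:00–13:20, 14:00–14:20, 16:20–17:20.
Elena ∩ Anders: 11:00–13:20, 16:20–16:50.
Elena ∩ Anders ∩ Emeka: 11:10–11:30, 16:20–16:50.
Elena ∩ Anders ∩ Emeka ∩ Wyatt: 11:10–11:20, 16:20–16:50.
Common window lengths: 10, 30 min; longest is 30.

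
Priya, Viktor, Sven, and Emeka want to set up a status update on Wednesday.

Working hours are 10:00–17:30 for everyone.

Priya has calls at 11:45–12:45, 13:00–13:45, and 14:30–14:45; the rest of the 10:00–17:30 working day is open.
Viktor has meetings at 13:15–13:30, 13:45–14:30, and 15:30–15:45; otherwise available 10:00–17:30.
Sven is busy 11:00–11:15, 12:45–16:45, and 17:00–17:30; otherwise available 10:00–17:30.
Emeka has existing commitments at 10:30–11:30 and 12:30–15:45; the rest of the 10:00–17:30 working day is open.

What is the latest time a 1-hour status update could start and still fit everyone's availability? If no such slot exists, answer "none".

none

Priya free within 10:00–17:30: 10:00–11:45, 12:45–13:00, 13:45–14:30, 14:45–17:30.
Viktor free within 10:00–17:30: 10:00–13:15, 13:30–13:45, 14:30–15:30, 15:45–17:30.
Sven free within 10:00–17:30: 10:00–11:00, 11:15–12:45, 16:45–17:00.
Emeka free within 10:00–17:30: 10:00–10:30, 11:30–12:30, 15:45–17:30.
Priya ∩ Viktor: 10:00–11:45, 12:45–13:00, 14:45–15:30, 15:45–17:30.
Priya ∩ Viktor ∩ Sven: 10:00–11:00, 11:15–11:45, 16:45–17:00.
Priya ∩ Viktor ∩ Sven ∩ Emeka: 10:00–10:30, 11:30–11:45, 16:45–17:00.
Windows ≥ 60 min: (none).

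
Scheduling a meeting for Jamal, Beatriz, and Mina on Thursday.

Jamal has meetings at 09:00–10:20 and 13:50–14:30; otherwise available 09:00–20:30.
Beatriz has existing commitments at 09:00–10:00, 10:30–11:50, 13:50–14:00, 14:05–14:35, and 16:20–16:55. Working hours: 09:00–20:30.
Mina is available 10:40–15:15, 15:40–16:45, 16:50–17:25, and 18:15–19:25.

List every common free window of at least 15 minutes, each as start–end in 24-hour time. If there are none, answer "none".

Jamal free within 09:00–20:30: 10:20–13:50, 14:30–20:30.
Beatriz free within 09:00–20:30: 10:00–10:30, 11:50–13:50, 14:00–14:05, 14:35–16:20, 16:55–20:30.
Jamal ∩ Beatriz: 10:20–10:30, 11:50–13:50, 14:35–16:20, 16:55–20:30.
Jamal ∩ Beatriz ∩ Mina: 11:50–13:50, 14:35–15:15, 15:40–16:20, 16:55–17:25, 18:15–19:25.
Windows ≥ 15 min: 11:50–13:50, 14:35–15:15, 15:40–16:20, 16:55–17:25, 18:15–19:25.

11:50–13:50, 14:35–15:15, 15:40–16:20, 16:55–17:25, 18:15–19:25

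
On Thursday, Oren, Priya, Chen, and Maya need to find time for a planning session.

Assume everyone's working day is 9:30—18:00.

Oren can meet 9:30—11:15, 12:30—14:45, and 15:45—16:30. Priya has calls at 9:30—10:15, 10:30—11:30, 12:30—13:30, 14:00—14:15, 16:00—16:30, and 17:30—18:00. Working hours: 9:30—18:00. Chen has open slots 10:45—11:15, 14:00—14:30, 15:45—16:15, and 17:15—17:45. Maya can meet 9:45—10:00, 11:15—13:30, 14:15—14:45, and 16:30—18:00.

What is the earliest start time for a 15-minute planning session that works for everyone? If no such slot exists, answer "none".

Priya free within 09:30–18:00: 10:15–10:30, 11:30–12:30, 13:30–14:00, 14:15–16:00, 16:30–17:30.
Oren ∩ Priya: 10:15–10:30, 13:30–14:00, 14:15–14:45, 15:45–16:00.
Oren ∩ Priya ∩ Chen: 14:15–14:30, 15:45–16:00.
Oren ∩ Priya ∩ Chen ∩ Maya: 14:15–14:30.
Windows ≥ 15 min: 14:15–14:30.
Earliest such window starts at 14:15.

14:15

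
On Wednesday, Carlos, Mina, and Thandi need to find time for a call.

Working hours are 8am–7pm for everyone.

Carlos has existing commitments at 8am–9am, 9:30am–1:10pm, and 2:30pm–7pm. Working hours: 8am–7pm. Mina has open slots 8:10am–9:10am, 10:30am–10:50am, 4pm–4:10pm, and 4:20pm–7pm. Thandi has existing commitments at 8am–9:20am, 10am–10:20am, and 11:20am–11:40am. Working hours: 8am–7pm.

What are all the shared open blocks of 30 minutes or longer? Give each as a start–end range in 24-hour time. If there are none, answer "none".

Carlos free within 08:00–19:00: 09:00–09:30, 13:10–14:30.
Thandi free within 08:00–19:00: 09:20–10:00, 10:20–11:20, 11:40–19:00.
Carlos ∩ Mina: 09:00–09:10.
Carlos ∩ Mina ∩ Thandi: (none).
Windows ≥ 30 min: (none).

none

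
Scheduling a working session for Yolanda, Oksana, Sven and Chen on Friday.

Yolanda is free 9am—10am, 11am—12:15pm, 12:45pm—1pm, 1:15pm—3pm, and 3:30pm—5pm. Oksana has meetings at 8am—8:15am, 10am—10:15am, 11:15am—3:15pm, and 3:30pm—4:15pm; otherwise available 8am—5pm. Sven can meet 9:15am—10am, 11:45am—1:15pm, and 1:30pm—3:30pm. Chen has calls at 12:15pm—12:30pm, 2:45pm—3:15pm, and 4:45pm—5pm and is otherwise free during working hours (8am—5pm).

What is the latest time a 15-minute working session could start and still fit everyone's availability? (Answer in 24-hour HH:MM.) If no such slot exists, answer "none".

Oksana free within 08:00–17:00: 08:15–10:00, 10:15–11:15, 15:15–15:30, 16:15–17:00.
Chen free within 08:00–17:00: 08:00–12:15, 12:30–14:45, 15:15–16:45.
Yolanda ∩ Oksana: 09:00–10:00, 11:00–11:15, 16:15–17:00.
Yolanda ∩ Oksana ∩ Sven: 09:15–10:00.
Yolanda ∩ Oksana ∩ Sven ∩ Chen: 09:15–10:00.
Windows ≥ 15 min: 09:15–10:00.
Latest start in the last window 09:15–10:00 is 10:00 − 15 min = 09:45.

09:45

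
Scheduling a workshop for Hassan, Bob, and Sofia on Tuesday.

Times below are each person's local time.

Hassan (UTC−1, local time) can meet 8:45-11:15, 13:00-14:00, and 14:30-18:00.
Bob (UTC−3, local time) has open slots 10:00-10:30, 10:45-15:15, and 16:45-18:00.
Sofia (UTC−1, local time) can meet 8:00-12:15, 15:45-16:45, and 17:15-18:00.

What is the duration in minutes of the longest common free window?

Hassan → UTC: 09:45–12:15, 14:00–15:00, 15:30–19:00.
Bob → UTC: 13:00–13:30, 13:45–18:15, 19:45–21:00.
Sofia → UTC: 09:00–13:15, 16:45–17:45, 18:15–19:00.
Hassan ∩ Bob: 14:00–15:00, 15:30–18:15.
Hassan ∩ Bob ∩ Sofia: 16:45–17:45.
Single common window of 60 minutes.

60 minutes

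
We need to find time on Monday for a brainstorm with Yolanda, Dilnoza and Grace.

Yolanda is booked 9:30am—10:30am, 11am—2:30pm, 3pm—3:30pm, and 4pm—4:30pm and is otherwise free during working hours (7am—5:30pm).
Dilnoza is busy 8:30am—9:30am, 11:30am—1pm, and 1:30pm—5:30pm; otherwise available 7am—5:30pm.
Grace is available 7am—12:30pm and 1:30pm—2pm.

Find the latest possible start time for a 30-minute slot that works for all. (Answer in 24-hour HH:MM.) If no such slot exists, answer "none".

10:30

Yolanda free within 07:00–17:30: 07:00–09:30, 10:30–11:00, 14:30–15:00, 15:30–16:00, 16:30–17:30.
Dilnoza free within 07:00–17:30: 07:00–08:30, 09:30–11:30, 13:00–13:30.
Yolanda ∩ Dilnoza: 07:00–08:30, 10:30–11:00.
Yolanda ∩ Dilnoza ∩ Grace: 07:00–08:30, 10:30–11:00.
Windows ≥ 30 min: 07:00–08:30, 10:30–11:00.
Latest start in the last window 10:30–11:00 is 11:00 − 30 min = 10:30.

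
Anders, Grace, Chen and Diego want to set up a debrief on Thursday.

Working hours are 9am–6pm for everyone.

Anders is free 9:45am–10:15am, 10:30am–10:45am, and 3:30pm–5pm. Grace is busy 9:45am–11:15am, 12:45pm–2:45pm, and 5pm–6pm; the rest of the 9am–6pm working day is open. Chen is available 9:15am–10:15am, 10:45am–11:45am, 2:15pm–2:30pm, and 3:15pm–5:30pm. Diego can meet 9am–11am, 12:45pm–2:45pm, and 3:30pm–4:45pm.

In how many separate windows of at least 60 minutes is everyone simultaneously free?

Grace free within 09:00–18:00: 09:00–09:45, 11:15–12:45, 14:45–17:00.
Anders ∩ Grace: 15:30–17:00.
Anders ∩ Grace ∩ Chen: 15:30–17:00.
Anders ∩ Grace ∩ Chen ∩ Diego: 15:30–16:45.
Windows ≥ 60 min: 15:30–16:45.
That's 1 window.

1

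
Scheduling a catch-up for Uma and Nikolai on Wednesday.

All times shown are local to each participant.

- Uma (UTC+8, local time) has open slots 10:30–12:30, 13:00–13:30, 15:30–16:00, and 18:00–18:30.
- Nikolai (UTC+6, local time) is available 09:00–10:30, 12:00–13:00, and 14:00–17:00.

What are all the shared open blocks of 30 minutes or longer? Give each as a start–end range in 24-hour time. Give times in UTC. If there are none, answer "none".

Uma → UTC: 02:30–04:30, 05:00–05:30, 07:30–08:00, 10:00–10:30.
Nikolai → UTC: 03:00–04:30, 06:00–07:00, 08:00–11:00.
Uma ∩ Nikolai: 03:00–04:30, 10:00–10:30.
Windows ≥ 30 min: 03:00–04:30, 10:00–10:30.

03:00–04:30, 10:00–10:30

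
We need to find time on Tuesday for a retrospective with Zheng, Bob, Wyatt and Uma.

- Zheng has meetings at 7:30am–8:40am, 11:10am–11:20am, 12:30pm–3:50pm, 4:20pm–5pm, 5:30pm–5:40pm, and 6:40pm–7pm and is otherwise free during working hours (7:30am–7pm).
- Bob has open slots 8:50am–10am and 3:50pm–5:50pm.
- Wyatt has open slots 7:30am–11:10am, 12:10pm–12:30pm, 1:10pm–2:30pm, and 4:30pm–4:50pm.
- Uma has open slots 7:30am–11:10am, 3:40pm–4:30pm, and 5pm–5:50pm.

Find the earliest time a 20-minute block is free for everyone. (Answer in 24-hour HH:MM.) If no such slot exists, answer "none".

Zheng free within 07:30–19:00: 08:40–11:10, 11:20–12:30, 15:50–16:20, 17:00–17:30, 17:40–18:40.
Zheng ∩ Bob: 08:50–10:00, 15:50–16:20, 17:00–17:30, 17:40–17:50.
Zheng ∩ Bob ∩ Wyatt: 08:50–10:00.
Zheng ∩ Bob ∩ Wyatt ∩ Uma: 08:50–10:00.
Windows ≥ 20 min: 08:50–10:00.
Earliest such window starts at 08:50.

08:50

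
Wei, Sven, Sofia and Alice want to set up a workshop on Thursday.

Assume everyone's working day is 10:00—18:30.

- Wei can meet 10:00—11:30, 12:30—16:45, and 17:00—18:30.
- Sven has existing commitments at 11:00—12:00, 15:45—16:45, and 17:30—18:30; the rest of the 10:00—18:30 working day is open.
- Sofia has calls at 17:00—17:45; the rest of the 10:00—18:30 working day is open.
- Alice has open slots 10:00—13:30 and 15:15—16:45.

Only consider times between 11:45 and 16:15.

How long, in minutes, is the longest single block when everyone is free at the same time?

60 minutes

Sven free within 10:00–18:30: 10:00–11:00, 12:00–15:45, 16:45–17:30.
Sofia free within 10:00–18:30: 10:00–17:00, 17:45–18:30.
Wei ∩ Sven: 10:00–11:00, 12:30–15:45, 17:00–17:30.
Wei ∩ Sven ∩ Sofia: 10:00–11:00, 12:30–15:45.
Wei ∩ Sven ∩ Sofia ∩ Alice: 10:00–11:00, 12:30–13:30, 15:15–15:45.
Restricted to 11:45–16:15: 12:30–13:30, 15:15–15:45.
Common window lengths: 60, 30 min; longest is 60.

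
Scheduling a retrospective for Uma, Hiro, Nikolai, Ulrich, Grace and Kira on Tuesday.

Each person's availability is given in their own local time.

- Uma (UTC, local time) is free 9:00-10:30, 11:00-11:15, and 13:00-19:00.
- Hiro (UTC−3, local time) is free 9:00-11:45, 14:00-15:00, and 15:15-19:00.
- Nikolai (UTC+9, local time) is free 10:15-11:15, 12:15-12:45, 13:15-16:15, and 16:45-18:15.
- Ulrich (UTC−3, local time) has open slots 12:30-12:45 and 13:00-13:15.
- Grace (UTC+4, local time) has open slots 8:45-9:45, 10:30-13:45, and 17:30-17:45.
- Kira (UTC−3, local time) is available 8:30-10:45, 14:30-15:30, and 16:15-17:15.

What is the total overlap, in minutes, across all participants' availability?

Uma → UTC: 09:00–10:30, 11:00–11:15, 13:00–19:00.
Hiro → UTC: 12:00–14:45, 17:00–18:00, 18:15–22:00.
Nikolai → UTC: 01:15–02:15, 03:15–03:45, 04:15–07:15, 07:45–09:15.
Ulrich → UTC: 15:30–15:45, 16:00–16:15.
Grace → UTC: 04:45–05:45, 06:30–09:45, 13:30–13:45.
Kira → UTC: 11:30–13:45, 17:30–18:30, 19:15–20:15.
Uma ∩ Hiro: 13:00–14:45, 17:00–18:00, 18:15–19:00.
Uma ∩ Hiro ∩ Nikolai: (none).
Uma ∩ Hiro ∩ Nikolai ∩ Ulrich: (none).
Uma ∩ Hiro ∩ Nikolai ∩ Ulrich ∩ Grace: (none).
Uma ∩ Hiro ∩ Nikolai ∩ Ulrich ∩ Grace ∩ Kira: (none).
Total common minutes: 0.

0 minutes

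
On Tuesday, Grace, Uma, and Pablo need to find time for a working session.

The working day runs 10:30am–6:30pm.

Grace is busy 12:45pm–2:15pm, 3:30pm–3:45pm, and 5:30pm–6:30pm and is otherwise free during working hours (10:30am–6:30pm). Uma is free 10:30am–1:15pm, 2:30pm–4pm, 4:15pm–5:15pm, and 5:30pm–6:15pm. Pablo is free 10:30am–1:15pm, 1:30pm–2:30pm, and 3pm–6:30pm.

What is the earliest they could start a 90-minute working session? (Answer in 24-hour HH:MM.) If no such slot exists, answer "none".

10:30

Grace free within 10:30–18:30: 10:30–12:45, 14:15–15:30, 15:45–17:30.
Grace ∩ Uma: 10:30–12:45, 14:30–15:30, 15:45–16:00, 16:15–17:15.
Grace ∩ Uma ∩ Pablo: 10:30–12:45, 15:00–15:30, 15:45–16:00, 16:15–17:15.
Windows ≥ 90 min: 10:30–12:45.
Earliest such window starts at 10:30.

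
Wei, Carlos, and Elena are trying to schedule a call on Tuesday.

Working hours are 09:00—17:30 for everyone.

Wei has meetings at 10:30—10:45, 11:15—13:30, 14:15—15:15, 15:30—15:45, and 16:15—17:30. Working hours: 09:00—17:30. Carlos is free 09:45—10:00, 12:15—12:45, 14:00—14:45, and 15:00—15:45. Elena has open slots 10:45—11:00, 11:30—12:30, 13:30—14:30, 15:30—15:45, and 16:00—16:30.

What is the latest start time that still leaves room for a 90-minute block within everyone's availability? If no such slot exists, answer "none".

Wei free within 09:00–17:30: 09:00–10:30, 10:45–11:15, 13:30–14:15, 15:15–15:30, 15:45–16:15.
Wei ∩ Carlos: 09:45–10:00, 14:00–14:15, 15:15–15:30.
Wei ∩ Carlos ∩ Elena: 14:00–14:15.
Windows ≥ 90 min: (none).

none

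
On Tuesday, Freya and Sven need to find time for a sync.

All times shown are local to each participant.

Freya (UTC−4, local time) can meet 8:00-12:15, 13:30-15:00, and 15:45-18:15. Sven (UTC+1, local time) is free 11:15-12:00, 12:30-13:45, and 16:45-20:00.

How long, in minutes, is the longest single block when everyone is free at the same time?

90 minutes

Freya → UTC: 12:00–16:15, 17:30–19:00, 19:45–22:15.
Sven → UTC: 10:15–11:00, 11:30–12:45, 15:45–19:00.
Freya ∩ Sven: 12:00–12:45, 15:45–16:15, 17:30–19:00.
Common window lengths: 45, 30, 90 min; longest is 90.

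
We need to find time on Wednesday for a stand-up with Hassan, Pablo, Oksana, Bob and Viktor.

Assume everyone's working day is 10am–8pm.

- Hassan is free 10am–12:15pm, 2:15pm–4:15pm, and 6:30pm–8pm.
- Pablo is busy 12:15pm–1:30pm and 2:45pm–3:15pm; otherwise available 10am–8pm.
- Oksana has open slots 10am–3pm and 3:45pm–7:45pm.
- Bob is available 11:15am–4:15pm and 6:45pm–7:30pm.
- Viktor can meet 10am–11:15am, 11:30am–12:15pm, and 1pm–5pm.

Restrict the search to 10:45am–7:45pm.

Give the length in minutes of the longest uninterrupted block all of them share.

Pablo free within 10:00–20:00: 10:00–12:15, 13:30–14:45, 15:15–20:00.
Hassan ∩ Pablo: 10:00–12:15, 14:15–14:45, 15:15–16:15, 18:30–20:00.
Hassan ∩ Pablo ∩ Oksana: 10:00–12:15, 14:15–14:45, 15:45–16:15, 18:30–19:45.
Hassan ∩ Pablo ∩ Oksana ∩ Bob: 11:15–12:15, 14:15–14:45, 15:45–16:15, 18:45–19:30.
Hassan ∩ Pablo ∩ Oksana ∩ Bob ∩ Viktor: 11:30–12:15, 14:15–14:45, 15:45–16:15.
Restricted to 10:45–19:45: 11:30–12:15, 14:15–14:45, 15:45–16:15.
Common window lengths: 45, 30, 30 min; longest is 45.

45 minutes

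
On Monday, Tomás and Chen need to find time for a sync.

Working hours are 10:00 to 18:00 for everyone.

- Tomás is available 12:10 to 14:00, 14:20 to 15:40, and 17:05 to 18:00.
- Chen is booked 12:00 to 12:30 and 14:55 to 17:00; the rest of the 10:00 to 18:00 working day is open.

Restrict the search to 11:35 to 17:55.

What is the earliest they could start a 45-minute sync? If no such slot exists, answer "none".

12:30

Chen free within 10:00–18:00: 10:00–12:00, 12:30–14:55, 17:00–18:00.
Tomás ∩ Chen: 12:30–14:00, 14:20–14:55, 17:05–18:00.
Restricted to 11:35–17:55: 12:30–14:00, 14:20–14:55, 17:05–17:55.
Windows ≥ 45 min: 12:30–14:00, 17:05–17:55.
Earliest such window starts at 12:30.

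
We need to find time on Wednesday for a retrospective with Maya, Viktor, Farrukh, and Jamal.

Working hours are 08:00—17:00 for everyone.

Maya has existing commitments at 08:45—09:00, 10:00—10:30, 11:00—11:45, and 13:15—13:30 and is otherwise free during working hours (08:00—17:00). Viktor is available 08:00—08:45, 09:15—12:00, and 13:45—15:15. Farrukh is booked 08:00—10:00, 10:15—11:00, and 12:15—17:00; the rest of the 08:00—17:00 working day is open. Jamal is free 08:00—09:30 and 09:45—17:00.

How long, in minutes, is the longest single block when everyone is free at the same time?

Maya free within 08:00–17:00: 08:00–08:45, 09:00–10:00, 10:30–11:00, 11:45–13:15, 13:30–17:00.
Farrukh free within 08:00–17:00: 10:00–10:15, 11:00–12:15.
Maya ∩ Viktor: 08:00–08:45, 09:15–10:00, 10:30–11:00, 11:45–12:00, 13:45–15:15.
Maya ∩ Viktor ∩ Farrukh: 11:45–12:00.
Maya ∩ Viktor ∩ Farrukh ∩ Jamal: 11:45–12:00.
Single common window of 15 minutes.

15 minutes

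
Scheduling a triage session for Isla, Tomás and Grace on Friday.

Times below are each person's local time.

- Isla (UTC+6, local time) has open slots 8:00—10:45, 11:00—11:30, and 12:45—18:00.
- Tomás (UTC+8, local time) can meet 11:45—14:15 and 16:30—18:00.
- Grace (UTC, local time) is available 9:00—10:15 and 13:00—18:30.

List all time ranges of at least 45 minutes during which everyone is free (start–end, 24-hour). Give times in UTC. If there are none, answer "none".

09:00–10:00

Isla → UTC: 02:00–04:45, 05:00–05:30, 06:45–12:00.
Tomás → UTC: 03:45–06:15, 08:30–10:00.
Grace → UTC: 09:00–10:15, 13:00–18:30.
Isla ∩ Tomás: 03:45–04:45, 05:00–05:30, 08:30–10:00.
Isla ∩ Tomás ∩ Grace: 09:00–10:00.
Windows ≥ 45 min: 09:00–10:00.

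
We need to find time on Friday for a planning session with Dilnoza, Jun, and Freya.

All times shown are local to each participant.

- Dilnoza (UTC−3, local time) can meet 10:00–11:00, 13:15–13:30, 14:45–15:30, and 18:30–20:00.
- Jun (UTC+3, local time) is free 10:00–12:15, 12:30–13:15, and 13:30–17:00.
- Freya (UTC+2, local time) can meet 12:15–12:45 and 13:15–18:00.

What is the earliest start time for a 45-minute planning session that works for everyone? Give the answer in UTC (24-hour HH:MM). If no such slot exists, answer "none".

13:00

Dilnoza → UTC: 13:00–14:00, 16:15–16:30, 17:45–18:30, 21:30–23:00.
Jun → UTC: 07:00–09:15, 09:30–10:15, 10:30–14:00.
Freya → UTC: 10:15–10:45, 11:15–16:00.
Dilnoza ∩ Jun: 13:00–14:00.
Dilnoza ∩ Jun ∩ Freya: 13:00–14:00.
Windows ≥ 45 min: 13:00–14:00.
Earliest such window starts at 13:00.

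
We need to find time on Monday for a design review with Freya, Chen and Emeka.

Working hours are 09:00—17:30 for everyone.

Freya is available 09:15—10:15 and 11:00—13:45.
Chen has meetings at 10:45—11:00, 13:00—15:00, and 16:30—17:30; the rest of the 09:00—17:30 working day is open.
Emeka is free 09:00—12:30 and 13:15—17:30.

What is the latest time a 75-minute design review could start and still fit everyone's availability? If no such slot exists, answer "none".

Chen free within 09:00–17:30: 09:00–10:45, 11:00–13:00, 15:00–16:30.
Freya ∩ Chen: 09:15–10:15, 11:00–13:00.
Freya ∩ Chen ∩ Emeka: 09:15–10:15, 11:00–12:30.
Windows ≥ 75 min: 11:00–12:30.
Latest start in the last window 11:00–12:30 is 12:30 − 75 min = 11:15.

11:15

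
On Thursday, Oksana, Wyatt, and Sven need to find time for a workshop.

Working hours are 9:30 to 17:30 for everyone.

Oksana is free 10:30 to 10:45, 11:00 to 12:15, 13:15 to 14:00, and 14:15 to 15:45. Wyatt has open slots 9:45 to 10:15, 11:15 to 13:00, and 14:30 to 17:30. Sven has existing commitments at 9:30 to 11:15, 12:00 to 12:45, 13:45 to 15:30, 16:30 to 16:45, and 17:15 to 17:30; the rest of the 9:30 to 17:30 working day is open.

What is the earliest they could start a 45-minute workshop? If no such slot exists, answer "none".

11:15

Sven free within 09:30–17:30: 11:15–12:00, 12:45–13:45, 15:30–16:30, 16:45–17:15.
Oksana ∩ Wyatt: 11:15–12:15, 14:30–15:45.
Oksana ∩ Wyatt ∩ Sven: 11:15–12:00, 15:30–15:45.
Windows ≥ 45 min: 11:15–12:00.
Earliest such window starts at 11:15.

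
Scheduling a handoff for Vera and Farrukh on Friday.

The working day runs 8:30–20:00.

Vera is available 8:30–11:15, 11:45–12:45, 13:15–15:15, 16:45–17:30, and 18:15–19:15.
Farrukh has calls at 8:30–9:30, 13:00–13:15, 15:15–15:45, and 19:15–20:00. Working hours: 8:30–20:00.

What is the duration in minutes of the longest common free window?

120 minutes

Farrukh free within 08:30–20:00: 09:30–13:00, 13:15–15:15, 15:45–19:15.
Vera ∩ Farrukh: 09:30–11:15, 11:45–12:45, 13:15–15:15, 16:45–17:30, 18:15–19:15.
Common window lengths: 105, 60, 120, 45, 60 min; longest is 120.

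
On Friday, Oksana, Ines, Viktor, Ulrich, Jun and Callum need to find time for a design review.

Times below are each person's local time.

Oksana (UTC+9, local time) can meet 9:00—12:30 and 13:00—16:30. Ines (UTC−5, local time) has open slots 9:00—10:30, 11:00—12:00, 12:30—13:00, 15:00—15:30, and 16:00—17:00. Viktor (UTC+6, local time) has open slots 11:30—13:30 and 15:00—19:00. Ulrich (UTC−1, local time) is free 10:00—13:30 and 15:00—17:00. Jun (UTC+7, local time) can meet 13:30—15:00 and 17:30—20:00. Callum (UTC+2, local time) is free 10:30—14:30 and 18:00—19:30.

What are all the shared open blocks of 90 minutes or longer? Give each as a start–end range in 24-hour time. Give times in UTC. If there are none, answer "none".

none

Oksana → UTC: 00:00–03:30, 04:00–07:30.
Ines → UTC: 14:00–15:30, 16:00–17:00, 17:30–18:00, 20:00–20:30, 21:00–22:00.
Viktor → UTC: 05:30–07:30, 09:00–13:00.
Ulrich → UTC: 11:00–14:30, 16:00–18:00.
Jun → UTC: 06:30–08:00, 10:30–13:00.
Callum → UTC: 08:30–12:30, 16:00–17:30.
Oksana ∩ Ines: (none).
Oksana ∩ Ines ∩ Viktor: (none).
Oksana ∩ Ines ∩ Viktor ∩ Ulrich: (none).
Oksana ∩ Ines ∩ Viktor ∩ Ulrich ∩ Jun: (none).
Oksana ∩ Ines ∩ Viktor ∩ Ulrich ∩ Jun ∩ Callum: (none).
Windows ≥ 90 min: (none).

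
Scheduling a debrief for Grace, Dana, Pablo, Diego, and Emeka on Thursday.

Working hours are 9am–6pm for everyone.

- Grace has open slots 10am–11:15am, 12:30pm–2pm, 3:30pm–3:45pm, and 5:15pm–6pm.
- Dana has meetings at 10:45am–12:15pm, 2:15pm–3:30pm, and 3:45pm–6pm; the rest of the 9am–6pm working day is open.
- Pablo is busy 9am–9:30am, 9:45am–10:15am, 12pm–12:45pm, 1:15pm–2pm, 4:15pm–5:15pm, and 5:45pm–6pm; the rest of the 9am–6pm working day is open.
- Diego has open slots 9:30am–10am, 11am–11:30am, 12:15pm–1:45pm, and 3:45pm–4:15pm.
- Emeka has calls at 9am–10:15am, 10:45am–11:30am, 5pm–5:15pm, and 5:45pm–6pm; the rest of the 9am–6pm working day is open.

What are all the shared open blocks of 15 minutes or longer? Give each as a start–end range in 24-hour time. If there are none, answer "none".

12:45–13:15

Dana free within 09:00–18:00: 09:00–10:45, 12:15–14:15, 15:30–15:45.
Pablo free within 09:00–18:00: 09:30–09:45, 10:15–12:00, 12:45–13:15, 14:00–16:15, 17:15–17:45.
Emeka free within 09:00–18:00: 10:15–10:45, 11:30–17:00, 17:15–17:45.
Grace ∩ Dana: 10:00–10:45, 12:30–14:00, 15:30–15:45.
Grace ∩ Dana ∩ Pablo: 10:15–10:45, 12:45–13:15, 15:30–15:45.
Grace ∩ Dana ∩ Pablo ∩ Diego: 12:45–13:15.
Grace ∩ Dana ∩ Pablo ∩ Diego ∩ Emeka: 12:45–13:15.
Windows ≥ 15 min: 12:45–13:15.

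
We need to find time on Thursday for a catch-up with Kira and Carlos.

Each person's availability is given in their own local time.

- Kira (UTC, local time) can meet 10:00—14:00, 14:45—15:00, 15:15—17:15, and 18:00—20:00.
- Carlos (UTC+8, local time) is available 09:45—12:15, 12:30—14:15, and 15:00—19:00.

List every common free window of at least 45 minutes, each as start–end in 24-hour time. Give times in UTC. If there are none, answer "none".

Kira → UTC: 10:00–14:00, 14:45–15:00, 15:15–17:15, 18:00–20:00.
Carlos → UTC: 01:45–04:15, 04:30–06:15, 07:00–11:00.
Kira ∩ Carlos: 10:00–11:00.
Windows ≥ 45 min: 10:00–11:00.

10:00–11:00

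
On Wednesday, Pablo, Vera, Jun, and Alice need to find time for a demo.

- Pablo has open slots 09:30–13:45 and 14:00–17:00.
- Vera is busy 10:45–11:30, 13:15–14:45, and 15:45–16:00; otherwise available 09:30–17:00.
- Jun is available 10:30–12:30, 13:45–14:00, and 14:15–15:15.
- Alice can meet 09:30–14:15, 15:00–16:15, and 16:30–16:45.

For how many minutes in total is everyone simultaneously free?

Vera free within 09:30–17:00: 09:30–10:45, 11:30–13:15, 14:45–15:45, 16:00–17:00.
Pablo ∩ Vera: 09:30–10:45, 11:30–13:15, 14:45–15:45, 16:00–17:00.
Pablo ∩ Vera ∩ Jun: 10:30–10:45, 11:30–12:30, 14:45–15:15.
Pablo ∩ Vera ∩ Jun ∩ Alice: 10:30–10:45, 11:30–12:30, 15:00–15:15.
Total common minutes: 15 + 60 + 15 = 90.

90 minutes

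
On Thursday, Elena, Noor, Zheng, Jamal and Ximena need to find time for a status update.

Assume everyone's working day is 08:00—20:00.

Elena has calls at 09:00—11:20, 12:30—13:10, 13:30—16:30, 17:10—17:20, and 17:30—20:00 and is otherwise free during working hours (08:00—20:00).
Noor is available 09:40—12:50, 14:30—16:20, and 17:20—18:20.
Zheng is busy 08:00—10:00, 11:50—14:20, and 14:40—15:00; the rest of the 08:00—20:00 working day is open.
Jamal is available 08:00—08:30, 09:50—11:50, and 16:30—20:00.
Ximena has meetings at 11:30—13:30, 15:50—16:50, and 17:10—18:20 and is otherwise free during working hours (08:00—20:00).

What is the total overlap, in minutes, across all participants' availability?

10 minutes

Elena free within 08:00–20:00: 08:00–09:00, 11:20–12:30, 13:10–13:30, 16:30–17:10, 17:20–17:30.
Zheng free within 08:00–20:00: 10:00–11:50, 14:20–14:40, 15:00–20:00.
Ximena free within 08:00–20:00: 08:00–11:30, 13:30–15:50, 16:50–17:10, 18:20–20:00.
Elena ∩ Noor: 11:20–12:30, 17:20–17:30.
Elena ∩ Noor ∩ Zheng: 11:20–11:50, 17:20–17:30.
Elena ∩ Noor ∩ Zheng ∩ Jamal: 11:20–11:50, 17:20–17:30.
Elena ∩ Noor ∩ Zheng ∩ Jamal ∩ Ximena: 11:20–11:30.
Total common minutes: 10.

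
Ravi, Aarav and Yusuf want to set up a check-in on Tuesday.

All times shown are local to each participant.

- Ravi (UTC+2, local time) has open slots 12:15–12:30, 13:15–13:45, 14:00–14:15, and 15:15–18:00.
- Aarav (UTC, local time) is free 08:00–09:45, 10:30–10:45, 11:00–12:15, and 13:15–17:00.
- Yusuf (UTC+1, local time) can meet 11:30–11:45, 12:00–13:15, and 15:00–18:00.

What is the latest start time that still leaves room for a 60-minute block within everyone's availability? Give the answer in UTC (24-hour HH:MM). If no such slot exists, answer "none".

Ravi → UTC: 10:15–10:30, 11:15–11:45, 12:00–12:15, 13:15–16:00.
Aarav → UTC: 08:00–09:45, 10:30–10:45, 11:00–12:15, 13:15–17:00.
Yusuf → UTC: 10:30–10:45, 11:00–12:15, 14:00–17:00.
Ravi ∩ Aarav: 11:15–11:45, 12:00–12:15, 13:15–16:00.
Ravi ∩ Aarav ∩ Yusuf: 11:15–11:45, 12:00–12:15, 14:00–16:00.
Windows ≥ 60 min: 14:00–16:00.
Latest start in the last window 14:00–16:00 is 16:00 − 60 min = 15:00.

15:00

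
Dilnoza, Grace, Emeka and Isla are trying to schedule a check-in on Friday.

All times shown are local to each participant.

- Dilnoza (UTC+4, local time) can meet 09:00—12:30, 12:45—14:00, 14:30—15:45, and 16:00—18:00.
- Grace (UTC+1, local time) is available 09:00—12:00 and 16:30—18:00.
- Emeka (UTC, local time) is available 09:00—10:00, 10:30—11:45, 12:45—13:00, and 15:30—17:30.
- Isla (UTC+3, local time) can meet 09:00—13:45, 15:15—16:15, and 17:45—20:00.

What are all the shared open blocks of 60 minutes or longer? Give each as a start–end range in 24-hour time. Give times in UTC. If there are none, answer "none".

Dilnoza → UTC: 05:00–08:30, 08:45–10:00, 10:30–11:45, 12:00–14:00.
Grace → UTC: 08:00–11:00, 15:30–17:00.
Emeka → UTC: 09:00–10:00, 10:30–11:45, 12:45–13:00, 15:30–17:30.
Isla → UTC: 06:00–10:45, 12:15–13:15, 14:45–17:00.
Dilnoza ∩ Grace: 08:00–08:30, 08:45–10:00, 10:30–11:00.
Dilnoza ∩ Grace ∩ Emeka: 09:00–10:00, 10:30–11:00.
Dilnoza ∩ Grace ∩ Emeka ∩ Isla: 09:00–10:00, 10:30–10:45.
Windows ≥ 60 min: 09:00–10:00.

09:00–10:00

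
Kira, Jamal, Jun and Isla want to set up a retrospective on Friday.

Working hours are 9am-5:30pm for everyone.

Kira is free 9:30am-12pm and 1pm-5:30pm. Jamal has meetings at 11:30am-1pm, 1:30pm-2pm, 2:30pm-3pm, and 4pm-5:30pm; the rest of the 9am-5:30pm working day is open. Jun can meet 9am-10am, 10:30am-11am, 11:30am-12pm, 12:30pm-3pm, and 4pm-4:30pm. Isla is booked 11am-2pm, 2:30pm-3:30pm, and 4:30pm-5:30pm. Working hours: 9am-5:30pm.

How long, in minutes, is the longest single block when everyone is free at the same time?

Jamal free within 09:00–17:30: 09:00–11:30, 13:00–13:30, 14:00–14:30, 15:00–16:00.
Isla free within 09:00–17:30: 09:00–11:00, 14:00–14:30, 15:30–16:30.
Kira ∩ Jamal: 09:30–11:30, 13:00–13:30, 14:00–14:30, 15:00–16:00.
Kira ∩ Jamal ∩ Jun: 09:30–10:00, 10:30–11:00, 13:00–13:30, 14:00–14:30.
Kira ∩ Jamal ∩ Jun ∩ Isla: 09:30–10:00, 10:30–11:00, 14:00–14:30.
Common window lengths: 30, 30, 30 min; longest is 30.

30 minutes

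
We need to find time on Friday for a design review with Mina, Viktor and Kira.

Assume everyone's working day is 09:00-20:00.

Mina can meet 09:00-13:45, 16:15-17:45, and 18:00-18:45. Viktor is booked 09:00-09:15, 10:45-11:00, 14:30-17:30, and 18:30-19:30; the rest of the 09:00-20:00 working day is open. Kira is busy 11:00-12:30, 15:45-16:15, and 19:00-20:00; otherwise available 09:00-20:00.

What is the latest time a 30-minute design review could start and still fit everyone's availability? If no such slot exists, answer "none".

Viktor free within 09:00–20:00: 09:15–10:45, 11:00–14:30, 17:30–18:30, 19:30–20:00.
Kira free within 09:00–20:00: 09:00–11:00, 12:30–15:45, 16:15–19:00.
Mina ∩ Viktor: 09:15–10:45, 11:00–13:45, 17:30–17:45, 18:00–18:30.
Mina ∩ Viktor ∩ Kira: 09:15–10:45, 12:30–13:45, 17:30–17:45, 18:00–18:30.
Windows ≥ 30 min: 09:15–10:45, 12:30–13:45, 18:00–18:30.
Latest start in the last window 18:00–18:30 is 18:30 − 30 min = 18:00.

18:00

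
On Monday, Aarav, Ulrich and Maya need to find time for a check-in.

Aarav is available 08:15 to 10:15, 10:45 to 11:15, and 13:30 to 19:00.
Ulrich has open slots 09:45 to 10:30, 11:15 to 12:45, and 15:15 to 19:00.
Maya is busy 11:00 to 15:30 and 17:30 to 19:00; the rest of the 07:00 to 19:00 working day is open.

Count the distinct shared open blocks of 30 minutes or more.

Maya free within 07:00–19:00: 07:00–11:00, 15:30–17:30.
Aarav ∩ Ulrich: 09:45–10:15, 15:15–19:00.
Aarav ∩ Ulrich ∩ Maya: 09:45–10:15, 15:30–17:30.
Windows ≥ 30 min: 09:45–10:15, 15:30–17:30.
That's 2 windows.

2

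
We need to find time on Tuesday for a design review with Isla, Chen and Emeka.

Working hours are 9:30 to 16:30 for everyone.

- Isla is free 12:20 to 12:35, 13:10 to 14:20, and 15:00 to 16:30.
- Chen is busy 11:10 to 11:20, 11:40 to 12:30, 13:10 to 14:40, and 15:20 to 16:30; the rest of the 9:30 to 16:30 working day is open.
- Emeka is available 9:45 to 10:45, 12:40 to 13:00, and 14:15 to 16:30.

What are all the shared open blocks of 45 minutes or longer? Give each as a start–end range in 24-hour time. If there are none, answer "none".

none

Chen free within 09:30–16:30: 09:30–11:10, 11:20–11:40, 12:30–13:10, 14:40–15:20.
Isla ∩ Chen: 12:30–12:35, 15:00–15:20.
Isla ∩ Chen ∩ Emeka: 15:00–15:20.
Windows ≥ 45 min: (none).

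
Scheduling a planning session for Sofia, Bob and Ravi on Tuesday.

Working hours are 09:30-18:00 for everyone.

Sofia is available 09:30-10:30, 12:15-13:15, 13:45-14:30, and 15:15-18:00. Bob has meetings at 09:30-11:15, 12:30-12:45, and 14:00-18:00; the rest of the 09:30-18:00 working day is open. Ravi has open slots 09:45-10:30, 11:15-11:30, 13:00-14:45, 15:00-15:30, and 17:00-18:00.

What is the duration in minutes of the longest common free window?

15 minutes

Bob free within 09:30–18:00: 11:15–12:30, 12:45–14:00.
Sofia ∩ Bob: 12:15–12:30, 12:45–13:15, 13:45–14:00.
Sofia ∩ Bob ∩ Ravi: 13:00–13:15, 13:45–14:00.
Common window lengths: 15, 15 min; longest is 15.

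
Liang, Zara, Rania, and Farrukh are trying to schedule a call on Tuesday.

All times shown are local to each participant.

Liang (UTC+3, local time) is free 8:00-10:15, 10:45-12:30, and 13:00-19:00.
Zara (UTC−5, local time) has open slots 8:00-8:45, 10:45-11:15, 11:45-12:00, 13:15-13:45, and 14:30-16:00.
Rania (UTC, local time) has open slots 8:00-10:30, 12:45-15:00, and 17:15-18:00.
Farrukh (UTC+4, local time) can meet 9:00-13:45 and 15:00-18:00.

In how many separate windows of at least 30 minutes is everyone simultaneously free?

1

Liang → UTC: 05:00–07:15, 07:45–09:30, 10:00–16:00.
Zara → UTC: 13:00–13:45, 15:45–16:15, 16:45–17:00, 18:15–18:45, 19:30–21:00.
Rania → UTC: 08:00–10:30, 12:45–15:00, 17:15–18:00.
Farrukh → UTC: 05:00–09:45, 11:00–14:00.
Liang ∩ Zara: 13:00–13:45, 15:45–16:00.
Liang ∩ Zara ∩ Rania: 13:00–13:45.
Liang ∩ Zara ∩ Rania ∩ Farrukh: 13:00–13:45.
Windows ≥ 30 min: 13:00–13:45.
That's 1 window.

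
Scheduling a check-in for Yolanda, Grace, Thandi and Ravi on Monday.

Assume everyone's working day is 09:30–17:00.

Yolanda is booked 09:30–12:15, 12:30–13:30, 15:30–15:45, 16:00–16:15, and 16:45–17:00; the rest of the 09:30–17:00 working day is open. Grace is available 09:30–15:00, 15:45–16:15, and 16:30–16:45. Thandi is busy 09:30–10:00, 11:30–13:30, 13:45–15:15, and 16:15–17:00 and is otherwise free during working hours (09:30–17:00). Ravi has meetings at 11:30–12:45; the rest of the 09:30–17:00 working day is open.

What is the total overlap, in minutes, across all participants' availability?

Yolanda free within 09:30–17:00: 12:15–12:30, 13:30–15:30, 15:45–16:00, 16:15–16:45.
Thandi free within 09:30–17:00: 10:00–11:30, 13:30–13:45, 15:15–16:15.
Ravi free within 09:30–17:00: 09:30–11:30, 12:45–17:00.
Yolanda ∩ Grace: 12:15–12:30, 13:30–15:00, 15:45–16:00, 16:30–16:45.
Yolanda ∩ Grace ∩ Thandi: 13:30–13:45, 15:45–16:00.
Yolanda ∩ Grace ∩ Thandi ∩ Ravi: 13:30–13:45, 15:45–16:00.
Total common minutes: 15 + 15 = 30.

30 minutes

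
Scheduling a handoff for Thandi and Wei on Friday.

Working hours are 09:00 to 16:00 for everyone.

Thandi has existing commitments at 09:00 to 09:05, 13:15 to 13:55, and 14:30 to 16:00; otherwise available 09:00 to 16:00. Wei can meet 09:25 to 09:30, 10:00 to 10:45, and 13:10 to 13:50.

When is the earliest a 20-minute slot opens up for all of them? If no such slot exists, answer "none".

Thandi free within 09:00–16:00: 09:05–13:15, 13:55–14:30.
Thandi ∩ Wei: 09:25–09:30, 10:00–10:45, 13:10–13:15.
Windows ≥ 20 min: 10:00–10:45.
Earliest such window starts at 10:00.

10:00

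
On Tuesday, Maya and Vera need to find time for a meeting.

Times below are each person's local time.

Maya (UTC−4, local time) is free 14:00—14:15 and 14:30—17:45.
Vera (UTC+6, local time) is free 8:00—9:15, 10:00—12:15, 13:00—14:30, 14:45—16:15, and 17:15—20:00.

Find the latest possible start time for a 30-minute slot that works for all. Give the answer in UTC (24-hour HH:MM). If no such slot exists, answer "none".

none

Maya → UTC: 18:00–18:15, 18:30–21:45.
Vera → UTC: 02:00–03:15, 04:00–06:15, 07:00–08:30, 08:45–10:15, 11:15–14:00.
Maya ∩ Vera: (none).
Windows ≥ 30 min: (none).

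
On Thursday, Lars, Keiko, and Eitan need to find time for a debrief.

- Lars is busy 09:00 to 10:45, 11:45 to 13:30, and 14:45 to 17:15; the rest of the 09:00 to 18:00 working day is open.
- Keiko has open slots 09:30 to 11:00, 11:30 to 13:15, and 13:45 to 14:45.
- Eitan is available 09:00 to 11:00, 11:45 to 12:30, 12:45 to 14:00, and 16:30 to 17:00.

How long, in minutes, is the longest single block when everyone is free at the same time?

Lars free within 09:00–18:00: 10:45–11:45, 13:30–14:45, 17:15–18:00.
Lars ∩ Keiko: 10:45–11:00, 11:30–11:45, 13:45–14:45.
Lars ∩ Keiko ∩ Eitan: 10:45–11:00, 13:45–14:00.
Common window lengths: 15, 15 min; longest is 15.

15 minutes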